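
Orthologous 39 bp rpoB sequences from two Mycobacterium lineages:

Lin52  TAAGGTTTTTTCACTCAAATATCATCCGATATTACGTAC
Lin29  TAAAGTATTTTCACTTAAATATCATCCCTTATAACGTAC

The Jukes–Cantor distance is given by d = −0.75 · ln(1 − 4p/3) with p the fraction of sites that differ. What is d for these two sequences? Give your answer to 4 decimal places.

0.1722

Mismatches occur at site 4 (G/A), site 7 (T/A), site 16 (C/T), site 28 (G/C), site 29 (A/T), site 33 (T/A).
p = 6/39 = 0.153846.
d = −0.75 · ln(1 − (4/3)·0.153846) = −0.75 · ln(0.794872) = −0.75 · (-0.229574) = 0.1722.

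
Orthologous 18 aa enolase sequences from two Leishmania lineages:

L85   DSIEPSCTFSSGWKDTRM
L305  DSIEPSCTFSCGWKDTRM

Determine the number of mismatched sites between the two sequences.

1

The sequences differ at position 11 (S/C).
That gives 1 mismatch out of 18 aligned sites, so the Hamming distance is 1.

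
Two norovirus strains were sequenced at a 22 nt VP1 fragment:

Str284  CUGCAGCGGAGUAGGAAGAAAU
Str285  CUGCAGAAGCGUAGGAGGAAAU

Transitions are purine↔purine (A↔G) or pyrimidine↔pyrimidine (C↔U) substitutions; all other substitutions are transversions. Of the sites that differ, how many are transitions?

2

Differing sites — 7:C/A (Tv); 8:G/A (Ti); 10:A/C (Tv); 17:A/G (Ti).
Of the 4 differences, 2 transitions and 2 transversions, so the answer is 2.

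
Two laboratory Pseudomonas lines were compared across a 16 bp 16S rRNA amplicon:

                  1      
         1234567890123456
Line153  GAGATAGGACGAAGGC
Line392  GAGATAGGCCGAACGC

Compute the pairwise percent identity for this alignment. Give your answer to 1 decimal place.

87.5%

The sequences differ at positions 9 (A/C), 14 (G/C).
14 of the 16 sites match, so the percent identity is 14/16 × 100 = 87.5%.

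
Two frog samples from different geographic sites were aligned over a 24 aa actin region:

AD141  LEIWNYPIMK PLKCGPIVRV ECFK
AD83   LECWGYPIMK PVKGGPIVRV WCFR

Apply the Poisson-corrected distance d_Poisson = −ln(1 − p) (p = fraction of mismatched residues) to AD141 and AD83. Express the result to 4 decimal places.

Differing sites — 3:I/C; 5:N/G; 12:L/V; 14:C/G; 21:E/W; 24:K/R.
p = 6/24 = 0.250000.
d = −ln(1 − 0.250000) = −ln(0.750000) = 0.2877.

0.2877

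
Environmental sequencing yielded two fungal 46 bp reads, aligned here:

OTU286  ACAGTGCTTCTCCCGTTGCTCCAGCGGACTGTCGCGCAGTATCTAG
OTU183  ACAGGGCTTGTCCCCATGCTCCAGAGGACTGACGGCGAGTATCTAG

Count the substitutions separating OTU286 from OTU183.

Mismatches occur at site 5 (T↔G), site 10 (C↔G), site 15 (G↔C), site 16 (T↔A), site 25 (C↔A), site 32 (T↔A), site 35 (C↔G), site 36 (G↔C), site 37 (C↔G).
That gives 9 mismatches out of 46 aligned sites, so the Hamming distance is 9.

9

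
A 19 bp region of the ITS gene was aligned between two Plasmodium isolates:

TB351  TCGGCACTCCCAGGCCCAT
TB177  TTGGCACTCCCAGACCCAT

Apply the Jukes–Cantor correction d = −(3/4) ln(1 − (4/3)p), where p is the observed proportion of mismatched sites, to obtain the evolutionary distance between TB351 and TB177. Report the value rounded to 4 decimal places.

The sequences differ at positions 2 (C/T), 14 (G/A).
p = 2/19 = 0.105263.
d = −0.75 · ln(1 − (4/3)·0.105263) = −0.75 · ln(0.859649) = −0.75 · (-0.151231) = 0.1134.

0.1134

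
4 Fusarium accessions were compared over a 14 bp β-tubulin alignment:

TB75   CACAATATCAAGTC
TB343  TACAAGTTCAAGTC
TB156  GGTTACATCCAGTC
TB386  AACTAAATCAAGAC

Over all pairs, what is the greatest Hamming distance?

7

Pairwise Hamming distances:
  TB75 vs TB343: 3
  TB75 vs TB156: 6
  TB75 vs TB386: 4
  TB343 vs TB156: 7
  TB343 vs TB386: 5
  TB156 vs TB386: 6
The largest is 7, between TB343 and TB156.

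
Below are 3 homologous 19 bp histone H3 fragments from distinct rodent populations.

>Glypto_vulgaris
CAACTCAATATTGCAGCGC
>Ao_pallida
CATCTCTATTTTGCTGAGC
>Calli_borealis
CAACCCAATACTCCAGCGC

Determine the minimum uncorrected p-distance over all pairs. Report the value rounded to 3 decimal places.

Pairwise Hamming distances:
  Glypto_vulgaris vs Ao_pallida: 5
  Glypto_vulgaris vs Calli_borealis: 3
  Ao_pallida vs Calli_borealis: 8
The smallest is 3 mismatches, between Glypto_vulgaris and Calli_borealis; p = 3/19 = 0.158.

0.158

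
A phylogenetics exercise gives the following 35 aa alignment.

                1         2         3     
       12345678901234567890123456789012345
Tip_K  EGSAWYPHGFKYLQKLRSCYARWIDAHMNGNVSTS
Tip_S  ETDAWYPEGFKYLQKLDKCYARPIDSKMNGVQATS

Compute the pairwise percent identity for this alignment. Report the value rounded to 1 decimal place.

Mismatches occur at site 2 (G/T), site 3 (S/D), site 8 (H/E), site 17 (R/D), site 18 (S/K), site 23 (W/P), site 26 (A/S), site 27 (H/K), site 31 (N/V), site 32 (V/Q), site 33 (S/A).
24 of the 35 sites match, so the percent identity is 24/35 × 100 = 68.6%.

68.6%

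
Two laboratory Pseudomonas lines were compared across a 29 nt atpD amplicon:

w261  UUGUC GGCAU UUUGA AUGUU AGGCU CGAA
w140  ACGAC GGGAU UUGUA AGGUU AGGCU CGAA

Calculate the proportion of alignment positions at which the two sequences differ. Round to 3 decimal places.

Differing sites — 1:U/A; 2:U/C; 4:U/A; 8:C/G; 13:U/G; 14:G/U; 17:U/G.
There are 7 differences over 29 sites, so p = 7/29 = 0.241.

0.241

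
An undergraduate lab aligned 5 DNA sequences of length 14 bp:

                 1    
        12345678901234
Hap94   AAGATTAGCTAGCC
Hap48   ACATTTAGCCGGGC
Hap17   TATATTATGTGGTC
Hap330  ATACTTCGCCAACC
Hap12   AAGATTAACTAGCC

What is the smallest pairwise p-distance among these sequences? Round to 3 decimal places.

0.071

Pairwise Hamming distances:
  Hap94 vs Hap48: 6
  Hap94 vs Hap17: 6
  Hap94 vs Hap330: 6
  Hap94 vs Hap12: 1
  Hap48 vs Hap17: 8
  Hap48 vs Hap330: 6
  Hap48 vs Hap12: 7
  Hap17 vs Hap330: 11
  Hap17 vs Hap12: 6
  Hap330 vs Hap12: 7
The smallest is 1 mismatch, between Hap94 and Hap12; p = 1/14 = 0.071.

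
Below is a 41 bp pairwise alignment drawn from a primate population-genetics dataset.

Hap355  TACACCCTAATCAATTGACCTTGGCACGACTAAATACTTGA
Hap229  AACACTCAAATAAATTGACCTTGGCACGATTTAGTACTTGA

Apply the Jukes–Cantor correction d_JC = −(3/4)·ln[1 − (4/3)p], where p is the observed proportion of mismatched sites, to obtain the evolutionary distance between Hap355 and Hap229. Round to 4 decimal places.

0.1937

Differing sites — 1:T/A; 6:C/T; 8:T/A; 12:C/A; 30:C/T; 32:A/T; 34:A/G.
p = 7/41 = 0.170732.
d = −0.75 · ln(1 − (4/3)·0.170732) = −0.75 · ln(0.772357) = −0.75 · (-0.258308) = 0.1937.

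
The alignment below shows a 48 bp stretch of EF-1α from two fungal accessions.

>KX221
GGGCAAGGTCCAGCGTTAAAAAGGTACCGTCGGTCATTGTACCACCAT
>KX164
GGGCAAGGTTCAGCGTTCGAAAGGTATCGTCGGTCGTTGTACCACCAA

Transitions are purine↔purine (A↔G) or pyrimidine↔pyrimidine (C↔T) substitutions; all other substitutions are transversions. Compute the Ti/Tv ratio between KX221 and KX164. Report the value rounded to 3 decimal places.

The sequences differ at positions 10 (C/T, transition), 18 (A/C, transversion), 19 (A/G, transition), 27 (C/T, transition), 36 (A/G, transition), 48 (T/A, transversion).
Of the 6 differences, 4 transitions and 2 transversions, so Ti/Tv = 4/2 = 2.000.

2.000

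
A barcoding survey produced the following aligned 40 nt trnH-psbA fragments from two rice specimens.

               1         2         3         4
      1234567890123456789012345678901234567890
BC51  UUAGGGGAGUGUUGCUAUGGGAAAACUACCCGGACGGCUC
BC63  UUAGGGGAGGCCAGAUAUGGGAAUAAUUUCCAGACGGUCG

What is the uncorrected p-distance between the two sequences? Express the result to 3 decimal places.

0.325

The sequences differ at positions 10 (U/G), 11 (G/C), 12 (U/C), 13 (U/A), 15 (C/A), 24 (A/U), 26 (C/A), 28 (A/U), 29 (C/U), 32 (G/A), 38 (C/U), 39 (U/C), 40 (C/G).
There are 13 differences over 40 sites, so p = 13/40 = 0.325.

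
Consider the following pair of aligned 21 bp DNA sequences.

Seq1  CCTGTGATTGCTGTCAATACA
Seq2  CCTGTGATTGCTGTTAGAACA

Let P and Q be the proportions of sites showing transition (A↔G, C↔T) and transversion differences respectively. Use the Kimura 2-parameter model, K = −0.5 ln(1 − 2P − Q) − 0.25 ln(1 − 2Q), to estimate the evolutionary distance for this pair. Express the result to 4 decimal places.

The sequences differ at positions 15 (C/T, transition), 17 (A/G, transition), 18 (T/A, transversion).
Of the 3 differences, 2 transitions and 1 transversion over 21 sites: P = 2/21 = 0.095238, Q = 1/21 = 0.047619.
d = −0.5·ln(0.761905) − 0.25·ln(0.904762) = −0.5·(-0.271933) − 0.25·(-0.100083) = 0.1610.

0.1610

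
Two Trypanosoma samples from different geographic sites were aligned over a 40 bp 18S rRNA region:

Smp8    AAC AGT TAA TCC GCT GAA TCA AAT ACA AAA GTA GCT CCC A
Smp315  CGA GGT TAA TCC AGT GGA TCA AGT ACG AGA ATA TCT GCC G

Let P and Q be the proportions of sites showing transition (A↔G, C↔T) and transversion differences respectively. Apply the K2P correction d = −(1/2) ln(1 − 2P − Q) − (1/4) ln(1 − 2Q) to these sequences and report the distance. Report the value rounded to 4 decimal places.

0.4998

Differing sites — 1:A/C (Tv); 2:A/G (Ti); 3:C/A (Tv); 4:A/G (Ti); 13:G/A (Ti); 14:C/G (Tv); 17:A/G (Ti); 23:A/G (Ti); 27:A/G (Ti); 29:A/G (Ti); 31:G/A (Ti); 34:G/T (Tv); 37:C/G (Tv); 40:A/G (Ti).
Of the 14 differences, 9 transitions and 5 transversions over 40 sites: P = 9/40 = 0.225000, Q = 5/40 = 0.125000.
d = −0.5·ln(0.425000) − 0.25·ln(0.750000) = −0.5·(-0.855666) − 0.25·(-0.287682) = 0.4998.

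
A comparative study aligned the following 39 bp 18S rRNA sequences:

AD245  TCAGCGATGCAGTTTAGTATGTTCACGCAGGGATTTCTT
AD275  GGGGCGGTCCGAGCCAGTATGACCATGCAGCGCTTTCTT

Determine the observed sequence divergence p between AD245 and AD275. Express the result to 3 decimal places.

0.385

Differing sites — 1:T/G; 2:C/G; 3:A/G; 7:A/G; 9:G/C; 11:A/G; 12:G/A; 13:T/G; 14:T/C; 15:T/C; 22:T/A; 23:T/C; 26:C/T; 31:G/C; 33:A/C.
There are 15 differences over 39 sites, so p = 15/39 = 0.385.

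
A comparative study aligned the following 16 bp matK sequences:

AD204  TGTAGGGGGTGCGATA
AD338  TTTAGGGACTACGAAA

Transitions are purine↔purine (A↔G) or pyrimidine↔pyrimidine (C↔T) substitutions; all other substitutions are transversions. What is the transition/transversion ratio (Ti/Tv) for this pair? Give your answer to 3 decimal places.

Mismatches occur at site 2 (G↔T, transversion), site 8 (G↔A, transition), site 9 (G↔C, transversion), site 11 (G↔A, transition), site 15 (T↔A, transversion).
Of the 5 differences, 2 transitions and 3 transversions, so Ti/Tv = 2/3 = 0.667.

0.667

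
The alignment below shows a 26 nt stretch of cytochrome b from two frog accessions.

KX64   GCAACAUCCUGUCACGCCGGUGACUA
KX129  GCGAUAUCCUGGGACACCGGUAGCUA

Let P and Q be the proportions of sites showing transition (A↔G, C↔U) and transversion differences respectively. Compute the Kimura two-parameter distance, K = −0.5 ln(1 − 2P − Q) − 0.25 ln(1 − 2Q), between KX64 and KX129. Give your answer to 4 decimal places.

0.3513

Mismatches occur at site 3 (A→G, transition), site 5 (C→U, transition), site 12 (U→G, transversion), site 13 (C→G, transversion), site 16 (G→A, transition), site 22 (G→A, transition), site 23 (A→G, transition).
Of the 7 differences, 5 transitions and 2 transversions over 26 sites: P = 5/26 = 0.192308, Q = 2/26 = 0.076923.
d = −0.5·ln(0.538461) − 0.25·ln(0.846154) = −0.5·(-0.619040) − 0.25·(-0.167054) = 0.3513.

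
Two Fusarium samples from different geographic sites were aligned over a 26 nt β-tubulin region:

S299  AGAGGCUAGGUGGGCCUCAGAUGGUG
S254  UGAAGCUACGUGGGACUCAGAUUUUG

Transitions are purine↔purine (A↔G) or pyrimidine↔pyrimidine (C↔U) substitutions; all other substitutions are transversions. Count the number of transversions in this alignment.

The sequences differ at positions 1 (A/U, transversion), 4 (G/A, transition), 9 (G/C, transversion), 15 (C/A, transversion), 23 (G/U, transversion), 24 (G/U, transversion).
Of the 6 differences, 1 transition and 5 transversions, so the answer is 5.

5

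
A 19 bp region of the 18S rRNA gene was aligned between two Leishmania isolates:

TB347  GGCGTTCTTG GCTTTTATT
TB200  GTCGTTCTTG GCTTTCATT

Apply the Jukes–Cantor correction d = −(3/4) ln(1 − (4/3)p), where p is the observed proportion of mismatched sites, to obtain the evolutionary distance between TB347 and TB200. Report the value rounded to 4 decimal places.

Differing sites — 2:G/T; 16:T/C.
p = 2/19 = 0.105263.
d = −0.75 · ln(1 − (4/3)·0.105263) = −0.75 · ln(0.859649) = −0.75 · (-0.151231) = 0.1134.

0.1134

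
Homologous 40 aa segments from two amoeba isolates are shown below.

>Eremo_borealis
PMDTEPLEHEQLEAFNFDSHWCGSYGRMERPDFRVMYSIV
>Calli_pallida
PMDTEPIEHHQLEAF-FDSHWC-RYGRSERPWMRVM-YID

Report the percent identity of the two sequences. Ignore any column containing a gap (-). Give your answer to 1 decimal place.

78.4%

Excluding the 3 gap columns leaves 37 comparable sites.
Differing sites — 7:L/I; 10:E/H; 24:S/R; 28:M/S; 32:D/W; 33:F/M; 38:S/Y; 40:V/D.
29 of the 37 comparable sites match, so the percent identity is 29/37 × 100 = 78.4%.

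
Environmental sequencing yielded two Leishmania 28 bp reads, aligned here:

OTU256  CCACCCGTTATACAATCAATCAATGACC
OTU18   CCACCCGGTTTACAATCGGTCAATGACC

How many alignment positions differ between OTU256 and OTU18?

4

The sequences differ at positions 8 (T/G), 10 (A/T), 18 (A/G), 19 (A/G).
That gives 4 mismatches out of 28 aligned sites, so the Hamming distance is 4.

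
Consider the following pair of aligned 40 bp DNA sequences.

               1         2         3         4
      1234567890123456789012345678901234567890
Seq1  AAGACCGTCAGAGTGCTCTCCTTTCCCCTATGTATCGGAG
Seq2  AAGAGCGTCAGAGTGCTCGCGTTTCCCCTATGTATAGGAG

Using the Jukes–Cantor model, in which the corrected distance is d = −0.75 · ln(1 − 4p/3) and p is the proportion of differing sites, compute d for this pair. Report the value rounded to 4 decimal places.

0.1073

Mismatches occur at site 5 (C/G), site 19 (T/G), site 21 (C/G), site 36 (C/A).
p = 4/40 = 0.100000.
d = −0.75 · ln(1 − (4/3)·0.100000) = −0.75 · ln(0.866667) = −0.75 · (-0.143100) = 0.1073.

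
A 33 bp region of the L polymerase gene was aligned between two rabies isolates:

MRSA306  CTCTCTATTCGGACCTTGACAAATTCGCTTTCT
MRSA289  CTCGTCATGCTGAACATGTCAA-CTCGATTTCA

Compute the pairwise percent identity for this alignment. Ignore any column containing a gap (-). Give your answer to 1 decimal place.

Excluding the 1 gap column leaves 32 comparable sites.
The sequences differ at positions 4 (T/G), 5 (C/T), 6 (T/C), 9 (T/G), 11 (G/T), 14 (C/A), 16 (T/A), 19 (A/T), 24 (T/C), 28 (C/A), 33 (T/A).
21 of the 32 comparable sites match, so the percent identity is 21/32 × 100 = 65.6%.

65.6%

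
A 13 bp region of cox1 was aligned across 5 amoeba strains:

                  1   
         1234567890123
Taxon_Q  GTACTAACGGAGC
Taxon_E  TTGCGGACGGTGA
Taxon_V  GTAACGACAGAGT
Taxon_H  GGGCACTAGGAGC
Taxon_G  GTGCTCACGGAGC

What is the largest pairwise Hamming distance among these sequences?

9

Pairwise Hamming distances:
  Taxon_Q vs Taxon_E: 6
  Taxon_Q vs Taxon_V: 5
  Taxon_Q vs Taxon_H: 6
  Taxon_Q vs Taxon_G: 2
  Taxon_E vs Taxon_V: 7
  Taxon_E vs Taxon_H: 8
  Taxon_E vs Taxon_G: 5
  Taxon_V vs Taxon_H: 9
  Taxon_V vs Taxon_G: 6
  Taxon_H vs Taxon_G: 4
The largest is 9, between Taxon_V and Taxon_H.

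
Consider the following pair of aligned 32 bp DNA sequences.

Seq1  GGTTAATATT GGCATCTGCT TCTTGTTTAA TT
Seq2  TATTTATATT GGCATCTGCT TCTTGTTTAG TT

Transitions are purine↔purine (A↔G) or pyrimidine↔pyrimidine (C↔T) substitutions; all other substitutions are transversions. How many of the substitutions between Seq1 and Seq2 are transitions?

Mismatches occur at site 1 (G→T, transversion), site 2 (G→A, transition), site 5 (A→T, transversion), site 30 (A→G, transition).
Of the 4 differences, 2 transitions and 2 transversions, so the answer is 2.

2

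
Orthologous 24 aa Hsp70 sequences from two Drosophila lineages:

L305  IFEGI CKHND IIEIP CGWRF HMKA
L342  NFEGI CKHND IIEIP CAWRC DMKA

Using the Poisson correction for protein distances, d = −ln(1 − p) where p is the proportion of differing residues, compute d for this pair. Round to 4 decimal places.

Mismatches occur at site 1 (I↔N), site 17 (G↔A), site 20 (F↔C), site 21 (H↔D).
p = 4/24 = 0.166667.
d = −ln(1 − 0.166667) = −ln(0.833333) = 0.1823.

0.1823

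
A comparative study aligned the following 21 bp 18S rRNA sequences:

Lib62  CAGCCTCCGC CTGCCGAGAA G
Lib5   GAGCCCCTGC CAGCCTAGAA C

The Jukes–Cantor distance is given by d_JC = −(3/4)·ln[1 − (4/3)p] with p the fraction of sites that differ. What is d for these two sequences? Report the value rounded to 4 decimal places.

0.3597

Differing sites — 1:C/G; 6:T/C; 8:C/T; 12:T/A; 16:G/T; 21:G/C.
p = 6/21 = 0.285714.
d = −0.75 · ln(1 − (4/3)·0.285714) = −0.75 · ln(0.619048) = −0.75 · (-0.479572) = 0.3597.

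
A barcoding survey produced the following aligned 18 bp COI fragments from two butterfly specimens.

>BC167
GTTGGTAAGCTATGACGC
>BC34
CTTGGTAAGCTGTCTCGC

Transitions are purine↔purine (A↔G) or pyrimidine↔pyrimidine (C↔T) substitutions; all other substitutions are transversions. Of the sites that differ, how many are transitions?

1

Differing sites — 1:G/C (Tv); 12:A/G (Ti); 14:G/C (Tv); 15:A/T (Tv).
Of the 4 differences, 1 transition and 3 transversions, so the answer is 1.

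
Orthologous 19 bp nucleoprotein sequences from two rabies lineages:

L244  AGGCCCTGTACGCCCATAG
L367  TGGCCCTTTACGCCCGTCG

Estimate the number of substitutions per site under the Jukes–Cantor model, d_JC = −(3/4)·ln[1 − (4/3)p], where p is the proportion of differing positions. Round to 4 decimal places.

The sequences differ at positions 1 (A/T), 8 (G/T), 16 (A/G), 18 (A/C).
p = 4/19 = 0.210526.
d = −0.75 · ln(1 − (4/3)·0.210526) = −0.75 · ln(0.719299) = −0.75 · (-0.329478) = 0.2471.

0.2471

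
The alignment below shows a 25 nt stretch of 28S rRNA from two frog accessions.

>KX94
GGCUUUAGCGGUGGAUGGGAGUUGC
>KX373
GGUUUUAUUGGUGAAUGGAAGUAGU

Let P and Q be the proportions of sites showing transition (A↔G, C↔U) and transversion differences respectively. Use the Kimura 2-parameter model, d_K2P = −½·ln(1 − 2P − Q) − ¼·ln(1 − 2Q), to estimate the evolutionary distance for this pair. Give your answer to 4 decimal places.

0.3706

Mismatches occur at site 3 (C↔U, transition), site 8 (G↔U, transversion), site 9 (C↔U, transition), site 14 (G↔A, transition), site 19 (G↔A, transition), site 23 (U↔A, transversion), site 25 (C↔U, transition).
Of the 7 differences, 5 transitions and 2 transversions over 25 sites: P = 5/25 = 0.200000, Q = 2/25 = 0.080000.
d = −0.5·ln(0.520000) − 0.25·ln(0.840000) = −0.5·(-0.653926) − 0.25·(-0.174353) = 0.3706.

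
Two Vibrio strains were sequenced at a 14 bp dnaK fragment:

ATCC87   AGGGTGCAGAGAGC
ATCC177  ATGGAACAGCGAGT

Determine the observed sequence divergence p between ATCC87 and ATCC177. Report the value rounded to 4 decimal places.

Mismatches occur at site 2 (G→T), site 5 (T→A), site 6 (G→A), site 10 (A→C), site 14 (C→T).
There are 5 differences over 14 sites, so p = 5/14 = 0.3571.

0.3571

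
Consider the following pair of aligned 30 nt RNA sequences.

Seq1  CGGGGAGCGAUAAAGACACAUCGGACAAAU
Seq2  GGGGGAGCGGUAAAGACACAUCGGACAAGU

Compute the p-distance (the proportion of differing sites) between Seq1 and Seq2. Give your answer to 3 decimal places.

0.100

Differing sites — 1:C/G; 10:A/G; 29:A/G.
There are 3 differences over 30 sites, so p = 3/30 = 0.100.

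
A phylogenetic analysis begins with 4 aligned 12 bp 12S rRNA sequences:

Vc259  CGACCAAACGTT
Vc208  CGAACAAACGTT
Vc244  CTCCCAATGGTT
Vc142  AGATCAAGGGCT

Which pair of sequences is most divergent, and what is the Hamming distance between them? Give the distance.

6

Pairwise Hamming distances:
  Vc259 vs Vc208: 1
  Vc259 vs Vc244: 4
  Vc259 vs Vc142: 5
  Vc208 vs Vc244: 5
  Vc208 vs Vc142: 5
  Vc244 vs Vc142: 6
The largest is 6, between Vc244 and Vc142.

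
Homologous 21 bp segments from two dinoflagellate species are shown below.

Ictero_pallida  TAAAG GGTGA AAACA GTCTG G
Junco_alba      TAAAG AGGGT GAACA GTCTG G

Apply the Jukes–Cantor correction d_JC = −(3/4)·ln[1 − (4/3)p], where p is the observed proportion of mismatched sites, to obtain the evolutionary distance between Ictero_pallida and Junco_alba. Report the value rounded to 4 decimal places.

The sequences differ at positions 6 (G/A), 8 (T/G), 10 (A/T), 11 (A/G).
p = 4/21 = 0.190476.
d = −0.75 · ln(1 − (4/3)·0.190476) = −0.75 · ln(0.746032) = −0.75 · (-0.292987) = 0.2197.

0.2197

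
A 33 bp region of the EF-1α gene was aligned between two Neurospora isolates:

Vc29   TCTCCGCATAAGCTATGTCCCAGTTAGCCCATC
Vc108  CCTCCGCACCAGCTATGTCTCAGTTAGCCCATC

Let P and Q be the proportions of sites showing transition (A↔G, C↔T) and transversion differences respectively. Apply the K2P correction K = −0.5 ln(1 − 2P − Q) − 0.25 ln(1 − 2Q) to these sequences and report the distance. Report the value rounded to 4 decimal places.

Mismatches occur at site 1 (T→C, transition), site 9 (T→C, transition), site 10 (A→C, transversion), site 20 (C→T, transition).
Of the 4 differences, 3 transitions and 1 transversion over 33 sites: P = 3/33 = 0.090909, Q = 1/33 = 0.030303.
d = −0.5·ln(0.787879) − 0.25·ln(0.939394) = −0.5·(-0.238411) − 0.25·(-0.062520) = 0.1348.

0.1348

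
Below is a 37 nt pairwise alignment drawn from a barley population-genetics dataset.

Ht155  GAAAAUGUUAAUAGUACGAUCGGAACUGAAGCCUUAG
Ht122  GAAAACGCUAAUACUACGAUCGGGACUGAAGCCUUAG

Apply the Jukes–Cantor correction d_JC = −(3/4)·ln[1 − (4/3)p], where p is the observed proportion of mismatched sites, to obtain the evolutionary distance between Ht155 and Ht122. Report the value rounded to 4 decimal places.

Differing sites — 6:U/C; 8:U/C; 14:G/C; 24:A/G.
p = 4/37 = 0.108108.
d = −0.75 · ln(1 − (4/3)·0.108108) = −0.75 · ln(0.855856) = −0.75 · (-0.155653) = 0.1167.

0.1167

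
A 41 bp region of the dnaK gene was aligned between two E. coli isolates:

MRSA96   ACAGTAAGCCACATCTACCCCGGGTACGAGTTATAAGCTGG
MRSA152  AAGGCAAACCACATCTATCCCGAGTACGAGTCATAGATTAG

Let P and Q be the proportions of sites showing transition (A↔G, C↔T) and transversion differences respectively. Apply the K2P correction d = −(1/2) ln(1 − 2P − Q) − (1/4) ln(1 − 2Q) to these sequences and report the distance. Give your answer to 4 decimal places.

0.3714

The sequences differ at positions 2 (C/A, transversion), 3 (A/G, transition), 5 (T/C, transition), 8 (G/A, transition), 18 (C/T, transition), 23 (G/A, transition), 32 (T/C, transition), 36 (A/G, transition), 37 (G/A, transition), 38 (C/T, transition), 40 (G/A, transition).
Of the 11 differences, 10 transitions and 1 transversion over 41 sites: P = 10/41 = 0.243902, Q = 1/41 = 0.024390.
d = −0.5·ln(0.487806) − 0.25·ln(0.951220) = −0.5·(-0.717837) − 0.25·(-0.050010) = 0.3714.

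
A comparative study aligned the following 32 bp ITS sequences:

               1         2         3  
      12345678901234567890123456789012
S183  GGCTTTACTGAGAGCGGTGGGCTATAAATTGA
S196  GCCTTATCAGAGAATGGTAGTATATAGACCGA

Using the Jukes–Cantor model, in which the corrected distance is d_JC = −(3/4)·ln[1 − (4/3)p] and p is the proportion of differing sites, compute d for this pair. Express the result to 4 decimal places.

Differing sites — 2:G/C; 6:T/A; 7:A/T; 9:T/A; 14:G/A; 15:C/T; 19:G/A; 21:G/T; 22:C/A; 27:A/G; 29:T/C; 30:T/C.
p = 12/32 = 0.375000.
d = −0.75 · ln(1 − (4/3)·0.375000) = −0.75 · ln(0.500000) = −0.75 · (-0.693147) = 0.5199.

0.5199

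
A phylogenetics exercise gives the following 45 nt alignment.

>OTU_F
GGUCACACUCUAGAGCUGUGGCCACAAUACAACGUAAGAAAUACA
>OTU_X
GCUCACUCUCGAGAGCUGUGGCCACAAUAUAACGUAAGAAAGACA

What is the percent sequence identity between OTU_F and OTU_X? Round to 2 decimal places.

Differing sites — 2:G/C; 7:A/U; 11:U/G; 30:C/U; 42:U/G.
40 of the 45 sites match, so the percent identity is 40/45 × 100 = 88.89%.

88.89%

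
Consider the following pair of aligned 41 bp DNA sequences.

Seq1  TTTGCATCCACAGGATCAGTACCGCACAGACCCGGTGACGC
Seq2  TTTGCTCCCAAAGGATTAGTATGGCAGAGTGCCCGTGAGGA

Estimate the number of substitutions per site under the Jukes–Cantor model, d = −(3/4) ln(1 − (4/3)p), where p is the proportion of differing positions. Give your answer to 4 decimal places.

0.3710

The sequences differ at positions 6 (A/T), 7 (T/C), 11 (C/A), 17 (C/T), 22 (C/T), 23 (C/G), 27 (C/G), 30 (A/T), 31 (C/G), 34 (G/C), 39 (C/G), 41 (C/A).
p = 12/41 = 0.292683.
d = −0.75 · ln(1 − (4/3)·0.292683) = −0.75 · ln(0.609756) = −0.75 · (-0.494696) = 0.3710.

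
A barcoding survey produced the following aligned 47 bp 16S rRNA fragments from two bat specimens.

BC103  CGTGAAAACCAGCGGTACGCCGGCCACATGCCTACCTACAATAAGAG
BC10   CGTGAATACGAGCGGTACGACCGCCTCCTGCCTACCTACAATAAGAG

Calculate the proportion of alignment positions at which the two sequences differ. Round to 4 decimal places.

0.1277

Differing sites — 7:A/T; 10:C/G; 20:C/A; 22:G/C; 26:A/T; 28:A/C.
There are 6 differences over 47 sites, so p = 6/47 = 0.1277.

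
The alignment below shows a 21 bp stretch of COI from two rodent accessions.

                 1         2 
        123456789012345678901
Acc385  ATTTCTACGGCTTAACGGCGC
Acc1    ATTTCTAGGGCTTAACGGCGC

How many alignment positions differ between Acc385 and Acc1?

Differing sites — 8:C/G.
That gives 1 mismatch out of 21 aligned sites, so the Hamming distance is 1.

1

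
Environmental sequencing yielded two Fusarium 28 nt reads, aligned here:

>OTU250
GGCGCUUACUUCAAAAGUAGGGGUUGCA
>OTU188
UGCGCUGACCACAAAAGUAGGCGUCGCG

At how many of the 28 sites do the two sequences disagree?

The sequences differ at positions 1 (G/U), 7 (U/G), 10 (U/C), 11 (U/A), 22 (G/C), 25 (U/C), 28 (A/G).
That gives 7 mismatches out of 28 aligned sites, so the Hamming distance is 7.

7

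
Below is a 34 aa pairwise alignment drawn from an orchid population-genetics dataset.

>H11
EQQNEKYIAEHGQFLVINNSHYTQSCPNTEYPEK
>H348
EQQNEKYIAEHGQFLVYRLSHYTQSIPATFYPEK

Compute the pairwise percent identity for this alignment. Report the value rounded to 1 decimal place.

82.4%

The sequences differ at positions 17 (I/Y), 18 (N/R), 19 (N/L), 26 (C/I), 28 (N/A), 30 (E/F).
28 of the 34 sites match, so the percent identity is 28/34 × 100 = 82.4%.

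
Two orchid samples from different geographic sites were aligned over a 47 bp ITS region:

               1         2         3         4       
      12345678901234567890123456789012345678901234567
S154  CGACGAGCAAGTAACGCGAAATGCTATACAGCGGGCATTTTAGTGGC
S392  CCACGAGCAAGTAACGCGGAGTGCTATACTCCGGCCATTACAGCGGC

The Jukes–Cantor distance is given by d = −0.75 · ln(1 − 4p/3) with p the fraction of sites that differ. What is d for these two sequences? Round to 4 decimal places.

The sequences differ at positions 2 (G/C), 19 (A/G), 21 (A/G), 30 (A/T), 31 (G/C), 35 (G/C), 40 (T/A), 41 (T/C), 44 (T/C).
p = 9/47 = 0.191489.
d = −0.75 · ln(1 − (4/3)·0.191489) = −0.75 · ln(0.744681) = −0.75 · (-0.294799) = 0.2211.

0.2211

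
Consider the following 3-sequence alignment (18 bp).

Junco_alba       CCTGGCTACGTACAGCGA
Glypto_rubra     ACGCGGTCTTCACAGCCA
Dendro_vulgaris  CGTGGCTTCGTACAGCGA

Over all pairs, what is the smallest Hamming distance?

2

Pairwise Hamming distances:
  Junco_alba vs Glypto_rubra: 9
  Junco_alba vs Dendro_vulgaris: 2
  Glypto_rubra vs Dendro_vulgaris: 10
The smallest is 2, between Junco_alba and Dendro_vulgaris.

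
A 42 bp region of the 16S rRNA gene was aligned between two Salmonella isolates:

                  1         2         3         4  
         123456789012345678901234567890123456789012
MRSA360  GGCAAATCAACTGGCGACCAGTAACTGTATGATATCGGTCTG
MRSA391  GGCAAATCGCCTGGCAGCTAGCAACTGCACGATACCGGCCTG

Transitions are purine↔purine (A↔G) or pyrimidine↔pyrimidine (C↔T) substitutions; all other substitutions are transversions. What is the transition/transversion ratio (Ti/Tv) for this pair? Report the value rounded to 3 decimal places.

9.000

Differing sites — 9:A/G (Ti); 10:A/C (Tv); 16:G/A (Ti); 17:A/G (Ti); 19:C/T (Ti); 22:T/C (Ti); 28:T/C (Ti); 30:T/C (Ti); 35:T/C (Ti); 39:T/C (Ti).
Of the 10 differences, 9 transitions and 1 transversion, so Ti/Tv = 9/1 = 9.000.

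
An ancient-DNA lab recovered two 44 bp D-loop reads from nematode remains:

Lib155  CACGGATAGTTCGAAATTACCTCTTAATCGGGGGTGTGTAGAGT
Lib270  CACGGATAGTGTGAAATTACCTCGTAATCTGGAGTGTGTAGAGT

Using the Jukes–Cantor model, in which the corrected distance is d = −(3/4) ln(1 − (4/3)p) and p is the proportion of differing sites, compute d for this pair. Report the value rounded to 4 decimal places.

Differing sites — 11:T/G; 12:C/T; 24:T/G; 30:G/T; 33:G/A.
p = 5/44 = 0.113636.
d = −0.75 · ln(1 − (4/3)·0.113636) = −0.75 · ln(0.848485) = −0.75 · (-0.164303) = 0.1232.

0.1232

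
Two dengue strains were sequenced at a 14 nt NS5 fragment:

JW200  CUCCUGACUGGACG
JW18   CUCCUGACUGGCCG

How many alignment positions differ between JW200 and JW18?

Differing sites — 12:A/C.
That gives 1 mismatch out of 14 aligned sites, so the Hamming distance is 1.

1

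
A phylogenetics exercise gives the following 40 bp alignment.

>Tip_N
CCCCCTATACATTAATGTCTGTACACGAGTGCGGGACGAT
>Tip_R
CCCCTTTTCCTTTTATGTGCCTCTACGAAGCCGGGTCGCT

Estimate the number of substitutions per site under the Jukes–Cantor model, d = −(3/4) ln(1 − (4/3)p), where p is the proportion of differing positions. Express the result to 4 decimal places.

Mismatches occur at site 5 (C/T), site 7 (A/T), site 9 (A/C), site 11 (A/T), site 14 (A/T), site 19 (C/G), site 20 (T/C), site 21 (G/C), site 23 (A/C), site 24 (C/T), site 29 (G/A), site 30 (T/G), site 31 (G/C), site 36 (A/T), site 39 (A/C).
p = 15/40 = 0.375000.
d = −0.75 · ln(1 − (4/3)·0.375000) = −0.75 · ln(0.500000) = −0.75 · (-0.693147) = 0.5199.

0.5199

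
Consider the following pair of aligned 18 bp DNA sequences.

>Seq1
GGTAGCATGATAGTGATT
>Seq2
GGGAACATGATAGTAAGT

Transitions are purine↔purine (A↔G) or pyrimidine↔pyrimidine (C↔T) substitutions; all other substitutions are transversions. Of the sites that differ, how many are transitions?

Differing sites — 3:T/G (Tv); 5:G/A (Ti); 15:G/A (Ti); 17:T/G (Tv).
Of the 4 differences, 2 transitions and 2 transversions, so the answer is 2.

2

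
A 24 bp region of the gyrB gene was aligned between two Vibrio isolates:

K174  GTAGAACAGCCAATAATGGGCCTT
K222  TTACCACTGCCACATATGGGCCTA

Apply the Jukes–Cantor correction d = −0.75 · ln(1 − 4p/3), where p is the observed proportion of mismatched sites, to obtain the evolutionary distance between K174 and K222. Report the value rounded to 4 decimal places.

Mismatches occur at site 1 (G↔T), site 4 (G↔C), site 5 (A↔C), site 8 (A↔T), site 13 (A↔C), site 14 (T↔A), site 15 (A↔T), site 24 (T↔A).
p = 8/24 = 0.333333.
d = −0.75 · ln(1 − (4/3)·0.333333) = −0.75 · ln(0.555556) = −0.75 · (-0.587786) = 0.4408.

0.4408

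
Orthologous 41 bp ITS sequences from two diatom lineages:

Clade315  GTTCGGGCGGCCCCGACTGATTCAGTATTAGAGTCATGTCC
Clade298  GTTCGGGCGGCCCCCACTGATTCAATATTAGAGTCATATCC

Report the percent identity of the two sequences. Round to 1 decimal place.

92.7%

Mismatches occur at site 15 (G/C), site 25 (G/A), site 38 (G/A).
38 of the 41 sites match, so the percent identity is 38/41 × 100 = 92.7%.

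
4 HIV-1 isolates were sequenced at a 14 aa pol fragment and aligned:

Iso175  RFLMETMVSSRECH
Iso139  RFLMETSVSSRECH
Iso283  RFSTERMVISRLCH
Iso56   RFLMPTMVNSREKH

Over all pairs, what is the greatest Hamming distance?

Pairwise Hamming distances:
  Iso175 vs Iso139: 1
  Iso175 vs Iso283: 5
  Iso175 vs Iso56: 3
  Iso139 vs Iso283: 6
  Iso139 vs Iso56: 4
  Iso283 vs Iso56: 7
The largest is 7, between Iso283 and Iso56.

7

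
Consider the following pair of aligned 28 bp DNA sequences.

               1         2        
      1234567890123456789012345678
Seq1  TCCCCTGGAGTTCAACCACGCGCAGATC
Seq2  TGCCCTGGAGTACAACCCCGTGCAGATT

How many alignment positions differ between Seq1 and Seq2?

Differing sites — 2:C/G; 12:T/A; 18:A/C; 21:C/T; 28:C/T.
That gives 5 mismatches out of 28 aligned sites, so the Hamming distance is 5.

5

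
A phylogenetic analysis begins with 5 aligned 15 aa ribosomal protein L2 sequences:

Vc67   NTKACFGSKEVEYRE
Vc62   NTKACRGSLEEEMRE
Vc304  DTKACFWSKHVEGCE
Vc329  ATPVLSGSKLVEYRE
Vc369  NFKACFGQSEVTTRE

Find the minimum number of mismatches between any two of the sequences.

4

Pairwise Hamming distances:
  Vc67 vs Vc62: 4
  Vc67 vs Vc304: 5
  Vc67 vs Vc329: 6
  Vc67 vs Vc369: 5
  Vc62 vs Vc304: 8
  Vc62 vs Vc329: 9
  Vc62 vs Vc369: 7
  Vc304 vs Vc329: 9
  Vc304 vs Vc369: 9
  Vc329 vs Vc369: 11
The smallest is 4, between Vc67 and Vc62.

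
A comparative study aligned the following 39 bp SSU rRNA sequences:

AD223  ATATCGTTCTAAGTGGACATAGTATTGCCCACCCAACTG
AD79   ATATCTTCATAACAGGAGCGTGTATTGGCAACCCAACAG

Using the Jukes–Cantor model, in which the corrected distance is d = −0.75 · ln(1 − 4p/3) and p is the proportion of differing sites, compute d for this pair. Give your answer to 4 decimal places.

0.3961

Mismatches occur at site 6 (G/T), site 8 (T/C), site 9 (C/A), site 13 (G/C), site 14 (T/A), site 18 (C/G), site 19 (A/C), site 20 (T/G), site 21 (A/T), site 28 (C/G), site 30 (C/A), site 38 (T/A).
p = 12/39 = 0.307692.
d = −0.75 · ln(1 − (4/3)·0.307692) = −0.75 · ln(0.589744) = −0.75 · (-0.528067) = 0.3961.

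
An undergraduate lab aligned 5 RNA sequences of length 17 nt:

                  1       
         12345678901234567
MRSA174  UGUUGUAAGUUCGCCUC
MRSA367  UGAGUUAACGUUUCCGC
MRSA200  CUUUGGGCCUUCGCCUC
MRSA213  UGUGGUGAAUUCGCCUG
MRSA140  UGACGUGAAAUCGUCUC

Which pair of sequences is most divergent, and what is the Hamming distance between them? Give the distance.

12

Pairwise Hamming distances:
  MRSA174 vs MRSA367: 8
  MRSA174 vs MRSA200: 6
  MRSA174 vs MRSA213: 4
  MRSA174 vs MRSA140: 6
  MRSA367 vs MRSA200: 12
  MRSA367 vs MRSA213: 9
  MRSA367 vs MRSA140: 9
  MRSA200 vs MRSA213: 7
  MRSA200 vs MRSA140: 9
  MRSA213 vs MRSA140: 5
The largest is 12, between MRSA367 and MRSA200.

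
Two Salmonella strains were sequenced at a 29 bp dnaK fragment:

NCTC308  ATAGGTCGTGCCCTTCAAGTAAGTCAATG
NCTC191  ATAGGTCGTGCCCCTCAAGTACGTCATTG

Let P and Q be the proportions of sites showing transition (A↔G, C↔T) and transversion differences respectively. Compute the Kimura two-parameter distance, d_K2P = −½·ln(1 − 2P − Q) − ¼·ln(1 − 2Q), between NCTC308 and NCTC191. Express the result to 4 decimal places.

0.1113

Mismatches occur at site 14 (T↔C, transition), site 22 (A↔C, transversion), site 27 (A↔T, transversion).
Of the 3 differences, 1 transition and 2 transversions over 29 sites: P = 1/29 = 0.034483, Q = 2/29 = 0.068966.
d = −0.5·ln(0.862068) − 0.25·ln(0.862068) = −0.5·(-0.148421) − 0.25·(-0.148421) = 0.1113.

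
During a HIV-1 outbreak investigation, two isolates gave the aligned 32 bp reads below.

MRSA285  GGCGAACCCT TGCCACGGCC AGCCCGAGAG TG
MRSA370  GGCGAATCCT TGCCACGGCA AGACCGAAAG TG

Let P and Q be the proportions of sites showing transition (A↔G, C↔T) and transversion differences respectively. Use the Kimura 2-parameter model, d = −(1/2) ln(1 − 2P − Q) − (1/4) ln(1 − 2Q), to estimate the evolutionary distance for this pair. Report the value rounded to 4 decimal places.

0.1372

Differing sites — 7:C/T (Ti); 20:C/A (Tv); 23:C/A (Tv); 28:G/A (Ti).
Of the 4 differences, 2 transitions and 2 transversions over 32 sites: P = 2/32 = 0.062500, Q = 2/32 = 0.062500.
d = −0.5·ln(0.812500) − 0.25·ln(0.875000) = −0.5·(-0.207639) − 0.25·(-0.133531) = 0.1372.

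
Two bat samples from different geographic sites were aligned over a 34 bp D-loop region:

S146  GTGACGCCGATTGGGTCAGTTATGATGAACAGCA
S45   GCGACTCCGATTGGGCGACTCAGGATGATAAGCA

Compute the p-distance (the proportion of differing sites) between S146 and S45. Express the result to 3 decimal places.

Mismatches occur at site 2 (T↔C), site 6 (G↔T), site 16 (T↔C), site 17 (C↔G), site 19 (G↔C), site 21 (T↔C), site 23 (T↔G), site 29 (A↔T), site 30 (C↔A).
There are 9 differences over 34 sites, so p = 9/34 = 0.265.

0.265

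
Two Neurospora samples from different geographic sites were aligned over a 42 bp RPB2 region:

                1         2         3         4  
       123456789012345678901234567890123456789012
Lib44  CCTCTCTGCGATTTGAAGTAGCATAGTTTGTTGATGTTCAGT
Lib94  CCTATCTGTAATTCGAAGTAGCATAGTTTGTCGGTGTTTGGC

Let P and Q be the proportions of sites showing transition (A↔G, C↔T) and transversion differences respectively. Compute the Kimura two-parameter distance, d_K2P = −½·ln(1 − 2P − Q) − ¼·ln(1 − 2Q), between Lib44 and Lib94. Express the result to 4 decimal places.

0.2716

Differing sites — 4:C/A (Tv); 9:C/T (Ti); 10:G/A (Ti); 14:T/C (Ti); 32:T/C (Ti); 34:A/G (Ti); 39:C/T (Ti); 40:A/G (Ti); 42:T/C (Ti).
Of the 9 differences, 8 transitions and 1 transversion over 42 sites: P = 8/42 = 0.190476, Q = 1/42 = 0.023810.
d = −0.5·ln(0.595238) − 0.25·ln(0.952380) = −0.5·(-0.518794) − 0.25·(-0.048791) = 0.2716.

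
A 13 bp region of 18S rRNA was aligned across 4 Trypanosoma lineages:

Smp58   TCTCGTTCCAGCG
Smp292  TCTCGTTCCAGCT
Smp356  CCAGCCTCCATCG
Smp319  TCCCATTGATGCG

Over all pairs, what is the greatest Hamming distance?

Pairwise Hamming distances:
  Smp58 vs Smp292: 1
  Smp58 vs Smp356: 6
  Smp58 vs Smp319: 5
  Smp292 vs Smp356: 7
  Smp292 vs Smp319: 6
  Smp356 vs Smp319: 9
The largest is 9, between Smp356 and Smp319.

9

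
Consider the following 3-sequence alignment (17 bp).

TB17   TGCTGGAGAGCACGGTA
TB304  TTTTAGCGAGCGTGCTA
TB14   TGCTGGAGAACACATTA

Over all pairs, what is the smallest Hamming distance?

3

Pairwise Hamming distances:
  TB17 vs TB304: 7
  TB17 vs TB14: 3
  TB304 vs TB14: 9
The smallest is 3, between TB17 and TB14.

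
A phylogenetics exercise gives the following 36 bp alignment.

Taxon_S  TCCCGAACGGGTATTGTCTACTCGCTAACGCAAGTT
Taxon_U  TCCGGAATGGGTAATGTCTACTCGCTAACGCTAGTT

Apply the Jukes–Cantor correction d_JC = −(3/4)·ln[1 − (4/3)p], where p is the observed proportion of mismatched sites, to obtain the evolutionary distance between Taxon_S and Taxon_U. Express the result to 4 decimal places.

0.1203

Differing sites — 4:C/G; 8:C/T; 14:T/A; 32:A/T.
p = 4/36 = 0.111111.
d = −0.75 · ln(1 − (4/3)·0.111111) = −0.75 · ln(0.851852) = −0.75 · (-0.160342) = 0.1203.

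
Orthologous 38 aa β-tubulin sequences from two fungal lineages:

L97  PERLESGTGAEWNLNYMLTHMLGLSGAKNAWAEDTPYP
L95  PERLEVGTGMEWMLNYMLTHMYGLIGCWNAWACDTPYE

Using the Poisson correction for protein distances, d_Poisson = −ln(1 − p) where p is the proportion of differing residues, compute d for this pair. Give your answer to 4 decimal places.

Mismatches occur at site 6 (S↔V), site 10 (A↔M), site 13 (N↔M), site 22 (L↔Y), site 25 (S↔I), site 27 (A↔C), site 28 (K↔W), site 33 (E↔C), site 38 (P↔E).
p = 9/38 = 0.236842.
d = −ln(1 − 0.236842) = −ln(0.763158) = 0.2703.

0.2703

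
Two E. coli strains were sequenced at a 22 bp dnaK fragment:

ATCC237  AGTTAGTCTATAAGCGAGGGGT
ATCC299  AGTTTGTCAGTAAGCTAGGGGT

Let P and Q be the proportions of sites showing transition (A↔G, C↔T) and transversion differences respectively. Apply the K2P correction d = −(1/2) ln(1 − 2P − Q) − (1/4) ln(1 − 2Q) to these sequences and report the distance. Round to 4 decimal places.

The sequences differ at positions 5 (A/T, transversion), 9 (T/A, transversion), 10 (A/G, transition), 16 (G/T, transversion).
Of the 4 differences, 1 transition and 3 transversions over 22 sites: P = 1/22 = 0.045455, Q = 3/22 = 0.136364.
d = −0.5·ln(0.772726) − 0.25·ln(0.727272) = −0.5·(-0.257831) − 0.25·(-0.318455) = 0.2085.

0.2085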